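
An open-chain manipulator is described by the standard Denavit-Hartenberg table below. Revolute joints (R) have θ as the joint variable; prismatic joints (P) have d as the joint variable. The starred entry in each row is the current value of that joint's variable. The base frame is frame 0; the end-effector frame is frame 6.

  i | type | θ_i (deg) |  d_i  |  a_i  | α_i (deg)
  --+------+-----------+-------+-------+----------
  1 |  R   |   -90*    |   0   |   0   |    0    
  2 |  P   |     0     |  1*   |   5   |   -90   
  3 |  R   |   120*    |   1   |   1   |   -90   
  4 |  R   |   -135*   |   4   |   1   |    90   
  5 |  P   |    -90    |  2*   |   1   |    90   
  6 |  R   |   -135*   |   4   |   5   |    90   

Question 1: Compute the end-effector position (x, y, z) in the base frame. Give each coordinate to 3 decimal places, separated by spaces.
-0.036 2.763 0.624

after link 1: o_1 = (0.0000, 0.0000, 0.0000)
after link 2: o_2 = (0.0000, -5.0000, 1.0000)
after link 3: o_3 = (1.0000, -4.5000, 0.1340)
after link 4: o_4 = (1.7071, -1.3895, 2.7463)
after link 5: o_5 = (0.2929, -2.9626, 3.4711)
after link 6: o_6 = (-0.0355, 2.7635, 0.6243)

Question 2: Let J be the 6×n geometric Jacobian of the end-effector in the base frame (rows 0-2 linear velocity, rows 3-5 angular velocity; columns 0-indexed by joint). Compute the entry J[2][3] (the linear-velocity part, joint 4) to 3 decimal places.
0.897

axis z_3 = (-0.0000,0.8660,0.5000); lever o_n−o_3 = (-1.0355,7.2635,0.4903)
cross product → J_v[:, 3] = (-3.2071,-0.5178,0.8968)
J_ω[:, 3] = z_3
entry J[2][3] = 0.8968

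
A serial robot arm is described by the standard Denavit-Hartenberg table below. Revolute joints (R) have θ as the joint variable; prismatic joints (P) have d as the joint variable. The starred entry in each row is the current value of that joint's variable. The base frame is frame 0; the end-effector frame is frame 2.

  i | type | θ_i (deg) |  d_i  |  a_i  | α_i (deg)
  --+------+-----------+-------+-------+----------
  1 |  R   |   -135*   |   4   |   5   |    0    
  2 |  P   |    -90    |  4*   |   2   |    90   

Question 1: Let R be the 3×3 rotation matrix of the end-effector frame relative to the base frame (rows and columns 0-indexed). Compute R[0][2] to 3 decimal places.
End-effector z-axis (col 2 of R) = (0.7071,0.7071,0.0000)
R[0][2] = 0.7071

0.707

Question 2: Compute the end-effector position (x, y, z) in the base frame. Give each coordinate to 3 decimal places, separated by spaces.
-4.950 -2.121 8.000

after link 1: o_1 = (-3.5355, -3.5355, 4.0000)
after link 2: o_2 = (-4.9497, -2.1213, 8.0000)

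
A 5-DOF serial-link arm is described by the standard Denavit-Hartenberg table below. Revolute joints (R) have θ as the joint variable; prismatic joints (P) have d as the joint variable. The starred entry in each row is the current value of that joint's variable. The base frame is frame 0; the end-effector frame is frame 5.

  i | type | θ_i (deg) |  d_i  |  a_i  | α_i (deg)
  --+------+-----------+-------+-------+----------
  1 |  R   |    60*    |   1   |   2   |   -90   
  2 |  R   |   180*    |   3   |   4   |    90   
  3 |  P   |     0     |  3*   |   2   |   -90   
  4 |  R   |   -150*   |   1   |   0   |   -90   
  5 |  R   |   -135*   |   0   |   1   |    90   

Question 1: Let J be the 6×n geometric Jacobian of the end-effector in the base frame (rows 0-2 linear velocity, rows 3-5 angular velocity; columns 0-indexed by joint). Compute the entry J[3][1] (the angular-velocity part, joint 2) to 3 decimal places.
-0.866

axis z_1 = (-0.8660,0.5000,0.0000); lever o_n−o_1 = (-7.3827,-3.3729,-2.6464)
cross product → J_v[:, 1] = (-1.3232,-2.2919,6.6124)
J_ω[:, 1] = z_1
entry J[3][1] = -0.8660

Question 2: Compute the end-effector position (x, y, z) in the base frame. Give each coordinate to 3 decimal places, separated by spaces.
after link 1: o_1 = (1.0000, 1.7321, 1.0000)
after link 2: o_2 = (-3.5981, -0.2321, 1.0000)
after link 3: o_3 = (-4.5981, -1.9641, -2.0000)
after link 4: o_4 = (-5.4641, -1.4641, -2.0000)
after link 5: o_5 = (-6.3827, -1.6409, -1.6464)

-6.383 -1.641 -1.646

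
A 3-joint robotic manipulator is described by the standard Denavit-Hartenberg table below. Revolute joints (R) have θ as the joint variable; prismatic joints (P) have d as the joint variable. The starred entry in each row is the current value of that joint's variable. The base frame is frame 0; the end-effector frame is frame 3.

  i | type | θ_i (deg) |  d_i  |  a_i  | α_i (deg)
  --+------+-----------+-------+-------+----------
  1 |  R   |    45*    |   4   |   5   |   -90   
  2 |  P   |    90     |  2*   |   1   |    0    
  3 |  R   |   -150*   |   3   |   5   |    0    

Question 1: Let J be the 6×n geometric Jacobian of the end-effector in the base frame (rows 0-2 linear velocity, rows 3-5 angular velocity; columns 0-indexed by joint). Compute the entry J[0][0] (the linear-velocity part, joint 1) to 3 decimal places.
axis z_0 = ẑ; lever o_n−o_0 = (1.7678,8.8388,7.3301)
cross product → J_v[:, 0] = (-8.8388,1.7678,0.0000)
J_ω[:, 0] = z_0
entry J[0][0] = -8.8388

-8.839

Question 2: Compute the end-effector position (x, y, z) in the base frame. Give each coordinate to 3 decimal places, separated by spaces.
after link 1: o_1 = (3.5355, 3.5355, 4.0000)
after link 2: o_2 = (2.1213, 4.9497, 3.0000)
after link 3: o_3 = (1.7678, 8.8388, 7.3301)

1.768 8.839 7.330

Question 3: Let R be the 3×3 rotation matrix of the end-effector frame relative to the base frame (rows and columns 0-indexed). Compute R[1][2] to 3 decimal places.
0.707

End-effector z-axis (col 2 of R) = (-0.7071,0.7071,0.0000)
R[1][2] = 0.7071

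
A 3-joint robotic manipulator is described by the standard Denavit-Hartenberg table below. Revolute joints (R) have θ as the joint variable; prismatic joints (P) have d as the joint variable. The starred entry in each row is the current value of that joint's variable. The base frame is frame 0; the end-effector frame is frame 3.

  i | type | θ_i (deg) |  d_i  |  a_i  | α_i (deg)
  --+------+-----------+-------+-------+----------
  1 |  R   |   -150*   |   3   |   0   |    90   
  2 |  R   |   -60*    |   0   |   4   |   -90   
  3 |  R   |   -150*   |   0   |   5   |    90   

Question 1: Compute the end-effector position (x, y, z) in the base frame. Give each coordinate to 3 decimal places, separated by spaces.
-1.107 2.248 3.286

after link 1: o_1 = (0.0000, 0.0000, 3.0000)
after link 2: o_2 = (-1.7321, -1.0000, -0.4641)
after link 3: o_3 = (-1.1071, 2.2476, 3.2859)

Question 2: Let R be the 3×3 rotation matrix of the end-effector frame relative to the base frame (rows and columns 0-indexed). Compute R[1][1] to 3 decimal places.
-0.433

End-effector y-axis (col 1 of R) = (-0.7500,-0.4330,0.5000)
R[1][1] = -0.4330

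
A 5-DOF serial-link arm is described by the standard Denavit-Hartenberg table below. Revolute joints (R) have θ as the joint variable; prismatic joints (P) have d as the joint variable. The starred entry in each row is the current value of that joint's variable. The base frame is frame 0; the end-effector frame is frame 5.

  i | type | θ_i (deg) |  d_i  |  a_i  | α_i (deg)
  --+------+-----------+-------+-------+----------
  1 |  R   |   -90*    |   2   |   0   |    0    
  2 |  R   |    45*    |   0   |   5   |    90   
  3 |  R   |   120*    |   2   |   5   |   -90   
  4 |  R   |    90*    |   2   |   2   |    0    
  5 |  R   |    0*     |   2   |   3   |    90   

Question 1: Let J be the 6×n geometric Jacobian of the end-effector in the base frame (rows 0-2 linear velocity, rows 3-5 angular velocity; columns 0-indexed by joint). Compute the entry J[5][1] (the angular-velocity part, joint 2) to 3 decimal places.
1.000

axis z_1 = (0.0000,0.0000,1.0000); lever o_n−o_1 = (1.4396,2.8030,2.3301)
cross product → J_v[:, 1] = (-2.8030,1.4396,0.0000)
J_ω[:, 1] = z_1
entry J[5][1] = 1.0000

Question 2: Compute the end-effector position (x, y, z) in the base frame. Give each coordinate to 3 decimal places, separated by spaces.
after link 1: o_1 = (0.0000, 0.0000, 2.0000)
after link 2: o_2 = (3.5355, -3.5355, 2.0000)
after link 3: o_3 = (0.3536, -3.1820, 6.3301)
after link 4: o_4 = (0.5430, -0.5430, 5.3301)
after link 5: o_5 = (1.4396, 2.8030, 4.3301)

1.440 2.803 4.330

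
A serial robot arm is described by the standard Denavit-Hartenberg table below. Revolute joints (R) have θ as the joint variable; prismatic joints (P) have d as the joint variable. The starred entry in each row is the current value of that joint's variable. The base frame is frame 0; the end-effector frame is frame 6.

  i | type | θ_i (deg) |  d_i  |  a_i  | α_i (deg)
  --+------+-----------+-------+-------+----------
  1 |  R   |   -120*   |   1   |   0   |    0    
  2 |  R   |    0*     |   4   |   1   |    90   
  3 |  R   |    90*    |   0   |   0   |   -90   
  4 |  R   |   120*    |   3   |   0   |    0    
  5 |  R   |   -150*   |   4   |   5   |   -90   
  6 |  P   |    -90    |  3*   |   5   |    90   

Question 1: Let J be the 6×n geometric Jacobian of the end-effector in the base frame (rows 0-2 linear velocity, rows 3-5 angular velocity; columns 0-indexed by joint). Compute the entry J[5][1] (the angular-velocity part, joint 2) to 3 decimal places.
axis z_1 = (0.0000,0.0000,1.0000); lever o_n−o_1 = (5.5849,9.4772,9.8301)
cross product → J_v[:, 1] = (-9.4772,5.5849,0.0000)
J_ω[:, 1] = z_1
entry J[5][1] = 1.0000

1.000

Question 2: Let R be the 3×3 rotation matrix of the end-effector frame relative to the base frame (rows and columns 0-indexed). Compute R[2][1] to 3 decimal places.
0.500

End-effector y-axis (col 1 of R) = (0.7500,-0.4330,0.5000)
R[2][1] = 0.5000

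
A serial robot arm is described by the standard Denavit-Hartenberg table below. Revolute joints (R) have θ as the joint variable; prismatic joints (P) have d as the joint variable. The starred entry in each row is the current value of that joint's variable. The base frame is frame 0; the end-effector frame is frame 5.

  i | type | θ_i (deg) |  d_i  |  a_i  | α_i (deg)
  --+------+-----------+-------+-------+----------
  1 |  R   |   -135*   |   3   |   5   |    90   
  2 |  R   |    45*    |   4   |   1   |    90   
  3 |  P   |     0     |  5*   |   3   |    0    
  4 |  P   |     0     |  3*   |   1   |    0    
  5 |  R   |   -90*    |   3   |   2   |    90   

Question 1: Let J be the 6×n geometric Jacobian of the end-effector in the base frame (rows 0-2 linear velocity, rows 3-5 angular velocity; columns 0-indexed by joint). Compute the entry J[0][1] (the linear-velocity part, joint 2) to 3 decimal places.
axis z_1 = (-0.7071,0.7071,0.0000); lever o_n−o_1 = (-9.4142,-6.5858,-4.2426)
cross product → J_v[:, 1] = (-3.0000,-3.0000,11.3137)
J_ω[:, 1] = z_1
entry J[0][1] = -3.0000

-3.000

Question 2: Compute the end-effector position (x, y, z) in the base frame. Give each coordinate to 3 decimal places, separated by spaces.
-12.950 -10.121 -1.243

after link 1: o_1 = (-3.5355, -3.5355, 3.0000)
after link 2: o_2 = (-6.8640, -1.2071, 3.7071)
after link 3: o_3 = (-10.8640, -5.2071, 2.2929)
after link 4: o_4 = (-12.8640, -7.2071, 0.8787)
after link 5: o_5 = (-12.9497, -10.1213, -1.2426)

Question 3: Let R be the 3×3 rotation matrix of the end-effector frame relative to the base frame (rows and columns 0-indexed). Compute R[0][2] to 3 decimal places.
0.500

End-effector z-axis (col 2 of R) = (0.5000,0.5000,-0.7071)
R[0][2] = 0.5000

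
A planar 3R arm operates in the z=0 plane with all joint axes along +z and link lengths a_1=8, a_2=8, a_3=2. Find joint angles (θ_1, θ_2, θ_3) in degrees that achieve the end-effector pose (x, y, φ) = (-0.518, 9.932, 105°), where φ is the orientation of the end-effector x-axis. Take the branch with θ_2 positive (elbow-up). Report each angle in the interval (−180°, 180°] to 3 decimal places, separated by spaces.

wrist centre = target − a_3·(cos φ, sin φ) = (-0.0004, 8.0001)
cos θ_2 = (64.0024−8²−8²)/(2·8·8) = -0.5000; θ_2 = 119.9988° (elbow-up)
β = atan2(8.0001,-0.0004) = 90.0026°; ψ = atan2(6.9283,4.0001) = 59.9994°
θ_1 = β − ψ = 30.0032°
θ_3 = φ − θ_1 − θ_2 = -45.0020° (wrapped to (-180°,180°])

30.003 119.999 -45.002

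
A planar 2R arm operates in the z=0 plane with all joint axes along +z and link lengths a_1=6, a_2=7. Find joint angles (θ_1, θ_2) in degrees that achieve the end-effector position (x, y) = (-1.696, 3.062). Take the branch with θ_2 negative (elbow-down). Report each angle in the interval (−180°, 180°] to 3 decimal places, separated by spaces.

-149.999 -150.002

cos θ_2 = (12.2523−6²−7²)/(2·6·7) = -0.8660; θ_2 = -150.0022° (elbow-down)
β = atan2(3.0620,-1.6960) = 118.9815°; ψ = atan2(-3.4998,-0.0623) = -91.0200°
θ_1 = β − ψ = 210.0015°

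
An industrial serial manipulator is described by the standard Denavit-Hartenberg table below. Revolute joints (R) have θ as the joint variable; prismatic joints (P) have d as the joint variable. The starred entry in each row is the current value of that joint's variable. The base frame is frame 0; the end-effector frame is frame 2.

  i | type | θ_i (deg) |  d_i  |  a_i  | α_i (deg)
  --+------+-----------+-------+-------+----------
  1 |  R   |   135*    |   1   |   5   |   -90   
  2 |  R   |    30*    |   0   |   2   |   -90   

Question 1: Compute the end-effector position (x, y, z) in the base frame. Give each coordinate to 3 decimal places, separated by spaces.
after link 1: o_1 = (-3.5355, 3.5355, 1.0000)
after link 2: o_2 = (-4.7603, 4.7603, 0.0000)

-4.760 4.760 0.000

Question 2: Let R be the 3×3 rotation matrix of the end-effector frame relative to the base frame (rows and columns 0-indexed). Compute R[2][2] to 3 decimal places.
-0.866

End-effector z-axis (col 2 of R) = (0.3536,-0.3536,-0.8660)
R[2][2] = -0.8660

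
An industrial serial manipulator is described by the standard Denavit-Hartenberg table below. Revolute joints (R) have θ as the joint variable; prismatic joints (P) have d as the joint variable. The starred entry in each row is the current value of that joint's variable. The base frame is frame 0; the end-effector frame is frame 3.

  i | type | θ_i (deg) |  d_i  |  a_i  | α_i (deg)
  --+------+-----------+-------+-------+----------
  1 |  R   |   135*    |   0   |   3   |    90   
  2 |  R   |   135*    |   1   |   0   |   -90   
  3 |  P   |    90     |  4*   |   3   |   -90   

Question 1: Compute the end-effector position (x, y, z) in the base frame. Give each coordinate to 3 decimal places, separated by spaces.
-1.536 -1.293 -2.828

after link 1: o_1 = (-2.1213, 2.1213, 0.0000)
after link 2: o_2 = (-1.4142, 2.8284, 0.0000)
after link 3: o_3 = (-1.5355, -1.2929, -2.8284)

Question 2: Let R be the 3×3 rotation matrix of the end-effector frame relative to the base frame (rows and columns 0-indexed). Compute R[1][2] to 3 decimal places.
0.500

End-effector z-axis (col 2 of R) = (-0.5000,0.5000,-0.7071)
R[1][2] = 0.5000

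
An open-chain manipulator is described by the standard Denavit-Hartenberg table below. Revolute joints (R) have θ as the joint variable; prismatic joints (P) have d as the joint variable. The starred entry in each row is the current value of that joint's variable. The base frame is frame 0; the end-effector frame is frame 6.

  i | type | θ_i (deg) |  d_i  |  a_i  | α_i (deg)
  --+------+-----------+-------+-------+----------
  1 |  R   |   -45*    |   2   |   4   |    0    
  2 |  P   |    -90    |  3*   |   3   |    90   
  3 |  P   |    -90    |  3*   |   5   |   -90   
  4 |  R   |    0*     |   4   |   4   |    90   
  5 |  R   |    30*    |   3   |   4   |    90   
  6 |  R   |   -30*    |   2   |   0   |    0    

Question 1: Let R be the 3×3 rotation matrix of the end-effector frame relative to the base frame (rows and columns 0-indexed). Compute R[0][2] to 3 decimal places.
End-effector z-axis (col 2 of R) = (0.6124,0.6124,-0.5000)
R[0][2] = 0.6124

0.612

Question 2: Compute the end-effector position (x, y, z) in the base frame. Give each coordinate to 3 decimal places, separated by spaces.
-6.553 -3.725 -8.464

after link 1: o_1 = (2.8284, -2.8284, 2.0000)
after link 2: o_2 = (0.7071, -4.9497, 5.0000)
after link 3: o_3 = (-1.4142, -2.8284, 0.0000)
after link 4: o_4 = (-4.2426, -5.6569, -4.0000)
after link 5: o_5 = (-7.7782, -4.9497, -7.4641)
after link 6: o_6 = (-6.5534, -3.7250, -8.4641)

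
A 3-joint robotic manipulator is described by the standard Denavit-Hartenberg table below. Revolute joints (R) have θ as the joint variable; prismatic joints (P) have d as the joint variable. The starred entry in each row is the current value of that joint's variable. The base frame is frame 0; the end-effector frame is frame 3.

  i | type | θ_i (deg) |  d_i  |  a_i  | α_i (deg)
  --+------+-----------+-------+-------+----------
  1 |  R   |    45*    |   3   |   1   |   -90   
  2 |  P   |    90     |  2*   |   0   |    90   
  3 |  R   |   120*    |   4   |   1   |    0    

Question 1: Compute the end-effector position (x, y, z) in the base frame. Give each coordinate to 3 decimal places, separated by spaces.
1.509 5.562 3.500

after link 1: o_1 = (0.7071, 0.7071, 3.0000)
after link 2: o_2 = (-0.7071, 2.1213, 3.0000)
after link 3: o_3 = (1.5089, 5.5621, 3.5000)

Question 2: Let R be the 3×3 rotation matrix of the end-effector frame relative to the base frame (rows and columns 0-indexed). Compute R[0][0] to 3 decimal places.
-0.612

End-effector x-axis (col 0 of R) = (-0.6124,0.6124,0.5000)
R[0][0] = -0.6124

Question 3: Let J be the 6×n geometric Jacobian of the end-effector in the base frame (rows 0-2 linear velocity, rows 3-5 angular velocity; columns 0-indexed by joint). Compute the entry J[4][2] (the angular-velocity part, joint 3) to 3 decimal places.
axis z_2 = (0.7071,0.7071,0.0000); lever o_n−o_2 = (2.2161,3.4408,0.5000)
cross product → J_v[:, 2] = (0.3536,-0.3536,0.8660)
J_ω[:, 2] = z_2
entry J[4][2] = 0.7071

0.707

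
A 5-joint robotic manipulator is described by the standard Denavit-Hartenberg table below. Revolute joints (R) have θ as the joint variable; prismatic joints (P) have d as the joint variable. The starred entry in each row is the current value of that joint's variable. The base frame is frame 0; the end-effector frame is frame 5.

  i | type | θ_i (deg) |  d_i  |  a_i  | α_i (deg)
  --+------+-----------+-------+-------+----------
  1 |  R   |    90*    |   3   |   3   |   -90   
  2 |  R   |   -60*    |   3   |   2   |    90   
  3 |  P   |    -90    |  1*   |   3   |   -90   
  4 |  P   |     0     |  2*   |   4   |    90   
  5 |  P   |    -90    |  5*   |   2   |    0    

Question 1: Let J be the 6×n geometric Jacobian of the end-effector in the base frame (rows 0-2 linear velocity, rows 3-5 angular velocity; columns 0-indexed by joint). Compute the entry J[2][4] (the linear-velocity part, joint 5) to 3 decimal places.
prismatic axis z_4 = (-0.0000,-0.8660,0.5000)
J_v[:, 4] = z_4; J_ω[:, 4] = (0,0,0)
entry J[2][4] = 0.5000

0.500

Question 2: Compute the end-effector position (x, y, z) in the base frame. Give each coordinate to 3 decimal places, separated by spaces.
after link 1: o_1 = (0.0000, 3.0000, 3.0000)
after link 2: o_2 = (-3.0000, 4.0000, 4.7321)
after link 3: o_3 = (0.0000, 3.1340, 5.2321)
after link 4: o_4 = (4.0000, 4.1340, 6.9641)
after link 5: o_5 = (4.0000, -1.1962, 7.7321)

4.000 -1.196 7.732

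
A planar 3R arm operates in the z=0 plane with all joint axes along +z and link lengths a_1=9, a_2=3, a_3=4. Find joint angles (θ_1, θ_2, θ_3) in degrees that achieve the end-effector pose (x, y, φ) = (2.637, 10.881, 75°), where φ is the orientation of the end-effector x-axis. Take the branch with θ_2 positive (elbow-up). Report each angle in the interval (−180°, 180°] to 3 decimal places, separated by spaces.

60.005 135.012 -120.018

wrist centre = target − a_3·(cos φ, sin φ) = (1.6017, 7.0173)
cos θ_2 = (51.8080−9²−3²)/(2·9·3) = -0.7073; θ_2 = 135.0124° (elbow-up)
β = atan2(7.0173,1.6017) = 77.1423°; ψ = atan2(2.1209,6.8782) = 17.1369°
θ_1 = β − ψ = 60.0054°
θ_3 = φ − θ_1 − θ_2 = -120.0178° (wrapped to (-180°,180°])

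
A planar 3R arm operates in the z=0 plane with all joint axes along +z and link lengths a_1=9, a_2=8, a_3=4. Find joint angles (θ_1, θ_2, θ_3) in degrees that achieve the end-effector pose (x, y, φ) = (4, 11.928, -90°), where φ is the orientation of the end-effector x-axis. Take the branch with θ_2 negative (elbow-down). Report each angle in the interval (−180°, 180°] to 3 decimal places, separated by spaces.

wrist centre = target − a_3·(cos φ, sin φ) = (4.0000, 15.9280)
cos θ_2 = (269.7012−9²−8²)/(2·9·8) = 0.8660; θ_2 = -30.0052° (elbow-down)
β = atan2(15.9280,4.0000) = 75.9028°; ψ = atan2(-4.0006,15.9278) = -14.0994°
θ_1 = β − ψ = 90.0022°
θ_3 = φ − θ_1 − θ_2 = -149.9971° (wrapped to (-180°,180°])

90.002 -30.005 -149.997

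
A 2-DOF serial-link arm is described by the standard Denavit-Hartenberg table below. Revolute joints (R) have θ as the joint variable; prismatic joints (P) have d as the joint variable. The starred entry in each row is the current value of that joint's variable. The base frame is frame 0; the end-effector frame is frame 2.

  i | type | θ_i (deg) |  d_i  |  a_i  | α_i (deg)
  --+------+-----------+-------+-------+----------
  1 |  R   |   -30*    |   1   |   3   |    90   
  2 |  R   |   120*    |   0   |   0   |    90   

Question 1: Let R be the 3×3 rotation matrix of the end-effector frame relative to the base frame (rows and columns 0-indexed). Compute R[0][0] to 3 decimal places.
End-effector x-axis (col 0 of R) = (-0.4330,0.2500,0.8660)
R[0][0] = -0.4330

-0.433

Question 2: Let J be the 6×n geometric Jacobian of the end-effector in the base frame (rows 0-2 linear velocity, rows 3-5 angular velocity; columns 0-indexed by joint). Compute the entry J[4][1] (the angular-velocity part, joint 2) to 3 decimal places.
-0.866

axis z_1 = (-0.5000,-0.8660,0.0000); lever o_n−o_1 = (0.0000,0.0000,0.0000)
cross product → J_v[:, 1] = (-0.0000,0.0000,0.0000)
J_ω[:, 1] = z_1
entry J[4][1] = -0.8660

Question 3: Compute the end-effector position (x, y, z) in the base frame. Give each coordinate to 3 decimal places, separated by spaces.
after link 1: o_1 = (2.5981, -1.5000, 1.0000)
after link 2: o_2 = (2.5981, -1.5000, 1.0000)

2.598 -1.500 1.000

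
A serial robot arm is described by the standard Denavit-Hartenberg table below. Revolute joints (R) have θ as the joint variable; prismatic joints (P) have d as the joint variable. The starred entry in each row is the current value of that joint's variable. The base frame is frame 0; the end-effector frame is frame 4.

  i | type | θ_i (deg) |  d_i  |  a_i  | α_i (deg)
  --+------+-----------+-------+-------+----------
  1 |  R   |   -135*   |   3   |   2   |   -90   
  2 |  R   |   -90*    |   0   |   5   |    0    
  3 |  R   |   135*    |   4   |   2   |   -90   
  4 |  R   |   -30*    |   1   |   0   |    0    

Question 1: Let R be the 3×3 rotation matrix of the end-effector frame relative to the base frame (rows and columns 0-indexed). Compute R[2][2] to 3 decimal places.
-0.707

End-effector z-axis (col 2 of R) = (0.5000,0.5000,-0.7071)
R[2][2] = -0.7071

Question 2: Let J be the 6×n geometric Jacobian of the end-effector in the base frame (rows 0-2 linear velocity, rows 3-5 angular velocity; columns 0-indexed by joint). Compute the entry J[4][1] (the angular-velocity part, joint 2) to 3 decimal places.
axis z_1 = (0.7071,-0.7071,0.0000); lever o_n−o_1 = (2.3284,-3.3284,2.8787)
cross product → J_v[:, 1] = (-2.0355,-2.0355,-0.7071)
J_ω[:, 1] = z_1
entry J[4][1] = -0.7071

-0.707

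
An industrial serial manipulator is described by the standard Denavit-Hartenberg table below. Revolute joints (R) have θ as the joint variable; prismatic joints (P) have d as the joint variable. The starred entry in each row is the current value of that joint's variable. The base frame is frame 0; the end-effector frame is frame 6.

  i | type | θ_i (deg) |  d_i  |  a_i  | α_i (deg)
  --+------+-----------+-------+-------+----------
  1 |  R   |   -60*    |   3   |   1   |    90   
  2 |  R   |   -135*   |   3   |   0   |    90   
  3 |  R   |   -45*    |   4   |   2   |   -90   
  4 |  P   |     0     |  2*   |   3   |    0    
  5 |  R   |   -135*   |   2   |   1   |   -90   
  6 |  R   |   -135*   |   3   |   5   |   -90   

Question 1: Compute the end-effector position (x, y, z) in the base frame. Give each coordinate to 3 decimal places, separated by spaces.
after link 1: o_1 = (0.5000, -0.8660, 3.0000)
after link 2: o_2 = (-2.0981, -2.3660, 3.0000)
after link 3: o_3 = (-2.7875, 1.6566, 4.8284)
after link 4: o_4 = (-3.4252, 4.1752, 2.3284)
after link 5: o_5 = (-5.6562, 4.2110, 2.1820)
after link 6: o_6 = (-6.8966, 7.8950, -2.1642)

-6.897 7.895 -2.164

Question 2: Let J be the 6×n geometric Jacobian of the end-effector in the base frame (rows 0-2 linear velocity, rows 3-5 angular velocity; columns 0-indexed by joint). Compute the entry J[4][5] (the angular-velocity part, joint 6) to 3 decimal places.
axis z_5 = (0.0062,0.9892,0.1464); lever o_n−o_5 = (-1.2404,3.6840,-4.3462)
cross product → J_v[:, 5] = (-4.8388,-0.1546,1.2500)
J_ω[:, 5] = z_5
entry J[4][5] = 0.9892

0.989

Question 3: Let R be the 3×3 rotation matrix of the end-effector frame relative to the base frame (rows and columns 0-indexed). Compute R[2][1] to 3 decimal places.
End-effector y-axis (col 1 of R) = (-0.0062,-0.9892,-0.1464)
R[2][1] = -0.1464

-0.146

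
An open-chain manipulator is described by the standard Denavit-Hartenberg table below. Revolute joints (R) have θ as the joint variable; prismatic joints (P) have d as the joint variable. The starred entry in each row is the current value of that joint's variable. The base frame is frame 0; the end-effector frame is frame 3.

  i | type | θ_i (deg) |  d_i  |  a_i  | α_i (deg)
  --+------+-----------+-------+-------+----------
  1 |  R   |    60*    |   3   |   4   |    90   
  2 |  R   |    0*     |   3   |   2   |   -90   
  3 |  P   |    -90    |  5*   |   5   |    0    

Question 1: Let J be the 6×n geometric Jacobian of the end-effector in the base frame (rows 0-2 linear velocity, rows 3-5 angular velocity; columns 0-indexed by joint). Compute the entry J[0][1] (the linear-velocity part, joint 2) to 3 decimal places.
-2.500

axis z_1 = (0.8660,-0.5000,0.0000); lever o_n−o_1 = (7.9282,-2.2679,5.0000)
cross product → J_v[:, 1] = (-2.5000,-4.3301,2.0000)
J_ω[:, 1] = z_1
entry J[0][1] = -2.5000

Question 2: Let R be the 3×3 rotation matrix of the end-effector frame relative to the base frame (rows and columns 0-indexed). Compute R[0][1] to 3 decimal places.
End-effector y-axis (col 1 of R) = (0.5000,0.8660,0.0000)
R[0][1] = 0.5000

0.500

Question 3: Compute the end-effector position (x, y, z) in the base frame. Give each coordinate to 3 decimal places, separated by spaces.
after link 1: o_1 = (2.0000, 3.4641, 3.0000)
after link 2: o_2 = (5.5981, 3.6962, 3.0000)
after link 3: o_3 = (9.9282, 1.1962, 8.0000)

9.928 1.196 8.000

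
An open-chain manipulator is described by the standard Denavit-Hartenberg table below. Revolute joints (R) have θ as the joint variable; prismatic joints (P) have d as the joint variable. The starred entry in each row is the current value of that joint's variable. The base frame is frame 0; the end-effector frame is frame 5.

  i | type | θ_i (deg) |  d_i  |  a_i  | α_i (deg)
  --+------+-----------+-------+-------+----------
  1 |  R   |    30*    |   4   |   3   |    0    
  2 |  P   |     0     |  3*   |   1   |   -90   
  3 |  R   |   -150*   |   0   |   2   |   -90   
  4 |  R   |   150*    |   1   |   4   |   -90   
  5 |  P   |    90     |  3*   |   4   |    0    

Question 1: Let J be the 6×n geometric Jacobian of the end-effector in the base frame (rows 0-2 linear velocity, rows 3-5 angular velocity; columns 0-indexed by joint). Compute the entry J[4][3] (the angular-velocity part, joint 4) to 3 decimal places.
0.250

axis z_3 = (0.4330,0.2500,0.8660); lever o_n−o_3 = (2.1250,1.9175,-5.0801)
cross product → J_v[:, 3] = (-2.9306,4.0401,0.2990)
J_ω[:, 3] = z_3
entry J[4][3] = 0.2500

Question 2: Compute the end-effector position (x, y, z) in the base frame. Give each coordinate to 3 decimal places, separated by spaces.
4.089 3.051 2.920

after link 1: o_1 = (2.5981, 1.5000, 4.0000)
after link 2: o_2 = (3.4641, 2.0000, 7.0000)
after link 3: o_3 = (1.9641, 1.1340, 8.0000)
after link 4: o_4 = (5.9952, 1.1519, 7.1340)
after link 5: o_5 = (4.0891, 3.0514, 2.9199)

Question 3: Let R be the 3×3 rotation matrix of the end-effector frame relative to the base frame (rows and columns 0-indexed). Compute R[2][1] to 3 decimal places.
0.433

End-effector y-axis (col 1 of R) = (-0.8995,0.0580,0.4330)
R[2][1] = 0.4330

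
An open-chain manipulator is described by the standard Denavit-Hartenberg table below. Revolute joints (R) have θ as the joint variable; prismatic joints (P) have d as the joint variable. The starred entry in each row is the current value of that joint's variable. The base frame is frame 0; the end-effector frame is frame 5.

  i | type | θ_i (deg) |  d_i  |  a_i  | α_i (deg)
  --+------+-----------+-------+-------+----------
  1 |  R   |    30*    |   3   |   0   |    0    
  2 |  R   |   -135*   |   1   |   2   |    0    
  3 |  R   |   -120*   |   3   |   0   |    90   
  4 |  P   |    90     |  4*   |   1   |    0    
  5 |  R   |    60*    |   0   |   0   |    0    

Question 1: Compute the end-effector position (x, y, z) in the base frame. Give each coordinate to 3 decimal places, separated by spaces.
2.311 0.897 8.000

after link 1: o_1 = (0.0000, 0.0000, 3.0000)
after link 2: o_2 = (-0.5176, -1.9319, 4.0000)
after link 3: o_3 = (-0.5176, -1.9319, 7.0000)
after link 4: o_4 = (2.3108, 0.8966, 8.0000)
after link 5: o_5 = (2.3108, 0.8966, 8.0000)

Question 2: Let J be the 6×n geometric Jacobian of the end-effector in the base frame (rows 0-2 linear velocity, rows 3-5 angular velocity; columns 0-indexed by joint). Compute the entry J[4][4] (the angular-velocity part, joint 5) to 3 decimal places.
0.707

axis z_4 = (0.7071,0.7071,0.0000); lever o_n−o_4 = (0.0000,0.0000,0.0000)
cross product → J_v[:, 4] = (0.0000,0.0000,0.0000)
J_ω[:, 4] = z_4
entry J[4][4] = 0.7071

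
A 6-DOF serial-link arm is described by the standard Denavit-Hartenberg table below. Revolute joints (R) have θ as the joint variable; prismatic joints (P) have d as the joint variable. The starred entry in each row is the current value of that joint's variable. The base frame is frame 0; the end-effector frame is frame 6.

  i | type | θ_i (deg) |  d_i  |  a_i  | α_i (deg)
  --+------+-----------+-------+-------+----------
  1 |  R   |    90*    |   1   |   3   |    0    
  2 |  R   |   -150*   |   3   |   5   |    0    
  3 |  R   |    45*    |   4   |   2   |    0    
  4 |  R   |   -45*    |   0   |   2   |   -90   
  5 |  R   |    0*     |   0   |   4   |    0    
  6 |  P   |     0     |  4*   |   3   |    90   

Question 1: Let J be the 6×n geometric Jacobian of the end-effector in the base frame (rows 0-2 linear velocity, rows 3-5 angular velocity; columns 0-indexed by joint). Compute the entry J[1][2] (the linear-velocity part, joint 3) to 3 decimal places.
9.896

axis z_2 = (0.0000,0.0000,1.0000); lever o_n−o_2 = (9.8960,-6.3119,4.0000)
cross product → J_v[:, 2] = (6.3119,9.8960,-0.0000)
J_ω[:, 2] = z_2
entry J[1][2] = 9.8960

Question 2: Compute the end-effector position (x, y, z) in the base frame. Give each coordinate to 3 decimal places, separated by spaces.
after link 1: o_1 = (0.0000, 3.0000, 1.0000)
after link 2: o_2 = (2.5000, -1.3301, 4.0000)
after link 3: o_3 = (4.4319, -1.8478, 8.0000)
after link 4: o_4 = (5.4319, -3.5798, 8.0000)
after link 5: o_5 = (7.4319, -7.0439, 8.0000)
after link 6: o_6 = (12.3960, -7.6420, 8.0000)

12.396 -7.642 8.000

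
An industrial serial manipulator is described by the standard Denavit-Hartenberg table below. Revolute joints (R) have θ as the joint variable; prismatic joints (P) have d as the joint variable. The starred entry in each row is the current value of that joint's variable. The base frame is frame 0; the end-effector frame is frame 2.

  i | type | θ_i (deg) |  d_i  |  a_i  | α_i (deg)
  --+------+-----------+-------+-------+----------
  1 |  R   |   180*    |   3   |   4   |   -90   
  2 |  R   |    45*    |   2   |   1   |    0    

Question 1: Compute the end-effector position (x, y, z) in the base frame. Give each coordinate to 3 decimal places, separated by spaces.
after link 1: o_1 = (-4.0000, 0.0000, 3.0000)
after link 2: o_2 = (-4.7071, -2.0000, 2.2929)

-4.707 -2.000 2.293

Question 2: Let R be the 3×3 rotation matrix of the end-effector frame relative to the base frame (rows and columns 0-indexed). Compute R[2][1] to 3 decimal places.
-0.707

End-effector y-axis (col 1 of R) = (0.7071,-0.0000,-0.7071)
R[2][1] = -0.7071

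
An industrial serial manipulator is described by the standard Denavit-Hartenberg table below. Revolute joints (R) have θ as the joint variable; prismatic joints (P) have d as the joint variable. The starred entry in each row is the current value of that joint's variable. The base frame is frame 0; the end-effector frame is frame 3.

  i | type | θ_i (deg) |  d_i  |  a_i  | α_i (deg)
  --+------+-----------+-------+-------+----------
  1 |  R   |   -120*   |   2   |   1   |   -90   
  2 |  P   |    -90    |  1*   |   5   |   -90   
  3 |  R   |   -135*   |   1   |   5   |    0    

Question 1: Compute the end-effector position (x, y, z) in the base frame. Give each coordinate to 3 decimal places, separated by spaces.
after link 1: o_1 = (-0.5000, -0.8660, 2.0000)
after link 2: o_2 = (0.3660, -1.3660, 7.0000)
after link 3: o_3 = (2.9279, -3.9998, 3.4645)

2.928 -4.000 3.464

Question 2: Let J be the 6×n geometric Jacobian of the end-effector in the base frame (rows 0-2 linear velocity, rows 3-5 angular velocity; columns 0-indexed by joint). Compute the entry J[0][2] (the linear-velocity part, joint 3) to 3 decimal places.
axis z_2 = (-0.5000,-0.8660,-0.0000); lever o_n−o_2 = (2.5619,-2.6338,-3.5355)
cross product → J_v[:, 2] = (3.0619,-1.7678,3.5355)
J_ω[:, 2] = z_2
entry J[0][2] = 3.0619

3.062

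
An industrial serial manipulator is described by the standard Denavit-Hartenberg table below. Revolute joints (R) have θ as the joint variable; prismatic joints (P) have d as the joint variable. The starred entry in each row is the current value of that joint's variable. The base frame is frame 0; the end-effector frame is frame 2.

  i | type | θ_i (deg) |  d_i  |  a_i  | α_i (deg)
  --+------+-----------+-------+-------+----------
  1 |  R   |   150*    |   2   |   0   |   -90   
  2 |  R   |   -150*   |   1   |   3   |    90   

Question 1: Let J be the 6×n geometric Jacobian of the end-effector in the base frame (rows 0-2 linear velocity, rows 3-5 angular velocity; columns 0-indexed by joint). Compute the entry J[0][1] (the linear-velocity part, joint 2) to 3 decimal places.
axis z_1 = (-0.5000,-0.8660,0.0000); lever o_n−o_1 = (1.7500,-2.1651,1.5000)
cross product → J_v[:, 1] = (-1.2990,0.7500,2.5981)
J_ω[:, 1] = z_1
entry J[0][1] = -1.2990

-1.299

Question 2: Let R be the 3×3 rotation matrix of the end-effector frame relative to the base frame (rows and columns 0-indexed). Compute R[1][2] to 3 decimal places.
-0.250

End-effector z-axis (col 2 of R) = (0.4330,-0.2500,-0.8660)
R[1][2] = -0.2500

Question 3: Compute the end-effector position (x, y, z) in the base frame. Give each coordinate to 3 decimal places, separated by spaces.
1.750 -2.165 3.500

after link 1: o_1 = (0.0000, 0.0000, 2.0000)
after link 2: o_2 = (1.7500, -2.1651, 3.5000)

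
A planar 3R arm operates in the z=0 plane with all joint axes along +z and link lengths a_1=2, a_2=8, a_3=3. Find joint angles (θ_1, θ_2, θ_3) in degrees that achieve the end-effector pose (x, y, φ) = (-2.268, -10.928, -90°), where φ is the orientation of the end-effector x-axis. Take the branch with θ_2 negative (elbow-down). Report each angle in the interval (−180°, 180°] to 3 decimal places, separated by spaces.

-29.996 -90.005 30.001

wrist centre = target − a_3·(cos φ, sin φ) = (-2.2680, -7.9280)
cos θ_2 = (67.9970−2²−8²)/(2·2·8) = -0.0001; θ_2 = -90.0054° (elbow-down)
β = atan2(-7.9280,-2.2680) = -105.9645°; ψ = atan2(-8.0000,1.9993) = -75.9688°
θ_1 = β − ψ = -29.9957°
θ_3 = φ − θ_1 − θ_2 = 30.0010° (wrapped to (-180°,180°])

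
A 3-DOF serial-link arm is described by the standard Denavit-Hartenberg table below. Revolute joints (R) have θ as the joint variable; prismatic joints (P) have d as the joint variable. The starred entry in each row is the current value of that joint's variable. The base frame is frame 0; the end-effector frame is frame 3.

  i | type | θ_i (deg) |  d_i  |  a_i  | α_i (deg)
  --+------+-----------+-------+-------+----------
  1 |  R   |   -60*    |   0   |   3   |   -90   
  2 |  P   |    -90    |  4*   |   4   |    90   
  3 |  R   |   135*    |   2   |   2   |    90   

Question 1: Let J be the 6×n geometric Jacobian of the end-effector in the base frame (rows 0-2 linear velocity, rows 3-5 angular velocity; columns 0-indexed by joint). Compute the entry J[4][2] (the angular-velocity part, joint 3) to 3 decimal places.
0.866

axis z_2 = (-0.5000,0.8660,0.0000); lever o_n−o_2 = (0.2247,2.4392,-1.4142)
cross product → J_v[:, 2] = (-1.2247,-0.7071,-1.4142)
J_ω[:, 2] = z_2
entry J[4][2] = 0.8660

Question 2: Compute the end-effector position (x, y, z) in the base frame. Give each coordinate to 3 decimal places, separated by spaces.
after link 1: o_1 = (1.5000, -2.5981, 0.0000)
after link 2: o_2 = (4.9641, -0.5981, 4.0000)
after link 3: o_3 = (5.1888, 1.8411, 2.5858)

5.189 1.841 2.586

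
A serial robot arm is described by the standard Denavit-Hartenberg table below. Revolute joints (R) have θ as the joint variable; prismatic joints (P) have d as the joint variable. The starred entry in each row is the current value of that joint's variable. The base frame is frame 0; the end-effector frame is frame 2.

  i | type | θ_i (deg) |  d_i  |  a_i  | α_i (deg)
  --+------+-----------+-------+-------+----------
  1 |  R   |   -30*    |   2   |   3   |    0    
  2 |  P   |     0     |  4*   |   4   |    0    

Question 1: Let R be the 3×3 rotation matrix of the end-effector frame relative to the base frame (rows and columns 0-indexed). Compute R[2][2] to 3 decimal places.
End-effector z-axis (col 2 of R) = (0.0000,0.0000,1.0000)
R[2][2] = 1.0000

1.000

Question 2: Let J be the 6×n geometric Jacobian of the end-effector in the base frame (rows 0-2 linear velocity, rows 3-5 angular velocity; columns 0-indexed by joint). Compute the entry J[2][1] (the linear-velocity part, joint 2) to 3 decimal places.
1.000

prismatic axis z_1 = (0.0000,0.0000,1.0000)
J_v[:, 1] = z_1; J_ω[:, 1] = (0,0,0)
entry J[2][1] = 1.0000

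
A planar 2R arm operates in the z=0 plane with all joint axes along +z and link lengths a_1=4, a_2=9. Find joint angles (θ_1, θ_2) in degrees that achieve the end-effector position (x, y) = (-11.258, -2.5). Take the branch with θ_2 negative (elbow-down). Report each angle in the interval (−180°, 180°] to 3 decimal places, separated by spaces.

-124.955 -60.007

cos θ_2 = (132.9926−4²−9²)/(2·4·9) = 0.4999; θ_2 = -60.0068° (elbow-down)
β = atan2(-2.5000,-11.2580) = -167.4798°; ψ = atan2(-7.7948,8.4991) = -42.5249°
θ_1 = β − ψ = -124.9549°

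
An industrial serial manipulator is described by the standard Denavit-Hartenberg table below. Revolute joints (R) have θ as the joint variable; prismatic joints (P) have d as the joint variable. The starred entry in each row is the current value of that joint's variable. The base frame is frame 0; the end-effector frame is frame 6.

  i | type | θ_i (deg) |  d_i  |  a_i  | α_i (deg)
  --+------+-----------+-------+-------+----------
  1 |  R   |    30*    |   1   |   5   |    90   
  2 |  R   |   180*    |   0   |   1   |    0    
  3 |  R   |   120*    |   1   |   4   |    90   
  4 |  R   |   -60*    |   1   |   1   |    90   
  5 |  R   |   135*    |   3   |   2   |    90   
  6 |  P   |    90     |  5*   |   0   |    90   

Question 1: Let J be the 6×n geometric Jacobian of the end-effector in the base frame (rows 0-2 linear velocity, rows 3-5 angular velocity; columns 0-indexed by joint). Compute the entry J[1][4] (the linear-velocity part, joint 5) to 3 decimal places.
-5.250

axis z_4 = (-0.6250,0.2165,0.7500); lever o_n−o_4 = (-6.0466,0.3624,-1.1434)
cross product → J_v[:, 4] = (-0.5193,-5.2496,1.0826)
J_ω[:, 4] = z_4
entry J[1][4] = -5.2496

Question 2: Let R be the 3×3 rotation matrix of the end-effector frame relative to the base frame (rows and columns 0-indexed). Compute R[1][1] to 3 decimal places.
0.313

End-effector y-axis (col 1 of R) = (-0.6834,0.3125,-0.6597)
R[1][1] = 0.3125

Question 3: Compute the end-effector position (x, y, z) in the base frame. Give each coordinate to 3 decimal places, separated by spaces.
after link 1: o_1 = (4.3301, 2.5000, 1.0000)
after link 2: o_2 = (3.4641, 2.0000, 1.0000)
after link 3: o_3 = (5.6962, 2.1340, -2.4641)
after link 4: o_4 = (4.7296, 2.5760, -3.3971)
after link 5: o_5 = (2.1002, 1.3757, -1.2418)
after link 6: o_6 = (-1.3169, 2.9383, -4.5405)

-1.317 2.938 -4.541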